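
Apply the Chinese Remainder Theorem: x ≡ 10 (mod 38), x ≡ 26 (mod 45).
656

Using Chinese Remainder Theorem:
M = 38 × 45 = 1710
M1 = 45, M2 = 38
y1 = 45^(-1) mod 38 = 11
y2 = 38^(-1) mod 45 = 32
x = (10×45×11 + 26×38×32) mod 1710 = 656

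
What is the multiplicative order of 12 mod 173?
172

173 is prime, so ord(12) divides φ(173) = 172.
Divisors of 172: 1, 2, 4, 43, 86, 172.
Repeated squaring: 12^1 ≡ 12, 12^2 ≡ 144, 12^4 ≡ 149, 12^8 ≡ 57, 12^16 ≡ 135, 12^32 ≡ 60, 12^64 ≡ 140, 12^128 ≡ 51 (mod 173).
Test 12^d mod 173 for each divisor d in increasing order:
12^1 ≡ 12
12^2 ≡ 144
12^4 ≡ 149
12^43 = 12^32·12^8·12^2·12^1 ≡ 80
12^86 = 12^64·12^16·12^4·12^2 ≡ 172
12^172 = 12^128·12^32·12^8·12^4 ≡ 1  ← first divisor giving 1
The order is 172.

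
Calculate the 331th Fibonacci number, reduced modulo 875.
719

Matrix identity: Q^n = [[F_(n+1), F_n], [F_n, F_(n-1)]] with Q = [[1,1],[1,0]].
n = 331 = 101001011₂. Square-and-multiply, entries mod 875:
Q^1 = [[1,1],[1,0]]
Q^2 = (Q^1)² = [[2,1],[1,1]]
Q^5 = (Q^2)²·Q = [[8,5],[5,3]]
Q^10 = (Q^5)² = [[89,55],[55,34]]
Q^20 = (Q^10)² = [[446,640],[640,681]]
Q^41 = (Q^20)²·Q = [[671,391],[391,280]]
Q^82 = (Q^41)² = [[247,841],[841,281]]
Q^165 = (Q^82)²·Q = [[463,40],[40,423]]
Q^331 = (Q^165)²·Q = [[284,719],[719,440]]
F_331 mod 875 = Q^331[0][1] = 719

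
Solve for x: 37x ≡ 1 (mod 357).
193

gcd(37, 357) = 1, so the inverse exists.
Extended Euclidean algorithm on (357, 37):
357 = 9 × 37 + 24  ⟹  24 = (1)·357 + (-9)·37
37 = 1 × 24 + 13  ⟹  13 = (-1)·357 + (10)·37
24 = 1 × 13 + 11  ⟹  11 = (2)·357 + (-19)·37
13 = 1 × 11 + 2  ⟹  2 = (-3)·357 + (29)·37
11 = 5 × 2 + 1  ⟹  1 = (17)·357 + (-164)·37
So (-164)·37 ≡ 1 (mod 357), i.e. 37^(-1) ≡ -164 ≡ 193 (mod 357).
Check: 37 × 193 = 7141 ≡ 1 (mod 357)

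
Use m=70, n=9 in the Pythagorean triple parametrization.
(4819, 1260, 4981)

Euclid's formula: a = m² - n², b = 2mn, c = m² + n²
m = 70, n = 9
a = 70² - 9² = 4900 - 81 = 4819
b = 2 × 70 × 9 = 1260
c = 70² + 9² = 4900 + 81 = 4981
Verification: 4819² + 1260² = 23222761 + 1587600 = 24810361 = 4981² ✓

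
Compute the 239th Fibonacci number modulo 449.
288

Matrix identity: Q^n = [[F_(n+1), F_n], [F_n, F_(n-1)]] with Q = [[1,1],[1,0]].
n = 239 = 11101111₂. Square-and-multiply, entries mod 449:
Q^1 = [[1,1],[1,0]]
Q^3 = (Q^1)²·Q = [[3,2],[2,1]]
Q^7 = (Q^3)²·Q = [[21,13],[13,8]]
Q^14 = (Q^7)² = [[161,377],[377,233]]
Q^29 = (Q^14)²·Q = [[43,124],[124,368]]
Q^59 = (Q^29)²·Q = [[390,163],[163,227]]
Q^119 = (Q^59)²·Q = [[411,416],[416,444]]
Q^239 = (Q^119)²·Q = [[360,288],[288,72]]
F_239 mod 449 = Q^239[0][1] = 288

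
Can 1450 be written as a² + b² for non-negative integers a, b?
9² + 37² (a=9, b=37)

Factorization: 1450 = 2 × 5^2 × 29
By Fermat: n is sum of two squares iff every prime p ≡ 3 (mod 4) appears to even power.
All primes ≡ 3 (mod 4) appear to even power.
Search a = 0, 1, 2, … for 1450 - a² a perfect square: first hit at a = 9: 1450 - 81 = 1369 = 37².
1450 = 9² + 37² = 81 + 1369 ✓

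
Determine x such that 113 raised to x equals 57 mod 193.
29

Baby-step giant-step with step n = ⌈√193⌉ = 14.
Baby steps 113^j mod 193 (j:value) for j=0..13: 0:1, 1:113, 2:31, 3:29, 4:189, 5:127, 6:69, 7:77, 8:16, 9:71, 10:110, 11:78, 12:129, 13:102.
Giant-step multiplier: 113^(-14) ≡ 113^(192-14) = 113^178 ≡ 25 (mod 193).
Giant steps γ_i = 57·25^i mod 193: γ_0=57, γ_1=74, γ_2=113 (in table at j=1).
x = i·n + j = 2·14 + 1 = 29.
Check: 113^29 ≡ 57 (mod 193).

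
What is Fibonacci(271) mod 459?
220

Matrix identity: Q^n = [[F_(n+1), F_n], [F_n, F_(n-1)]] with Q = [[1,1],[1,0]].
n = 271 = 100001111₂. Square-and-multiply, entries mod 459:
Q^1 = [[1,1],[1,0]]
Q^2 = (Q^1)² = [[2,1],[1,1]]
Q^4 = (Q^2)² = [[5,3],[3,2]]
Q^8 = (Q^4)² = [[34,21],[21,13]]
Q^16 = (Q^8)² = [[220,69],[69,151]]
Q^33 = (Q^16)²·Q = [[271,376],[376,354]]
Q^67 = (Q^33)²·Q = [[456,5],[5,451]]
Q^135 = (Q^67)²·Q = [[438,34],[34,404]]
Q^271 = (Q^135)²·Q = [[390,220],[220,170]]
F_271 mod 459 = Q^271[0][1] = 220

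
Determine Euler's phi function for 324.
108

324 = 2^2 × 3^4
φ(n) = n × ∏(1 - 1/p) for each prime p dividing n
φ(324) = 324 × (1 - 1/2) × (1 - 1/3) = 108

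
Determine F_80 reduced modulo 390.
75

Matrix identity: Q^n = [[F_(n+1), F_n], [F_n, F_(n-1)]] with Q = [[1,1],[1,0]].
n = 80 = 1010000₂. Square-and-multiply, entries mod 390:
Q^1 = [[1,1],[1,0]]
Q^2 = (Q^1)² = [[2,1],[1,1]]
Q^5 = (Q^2)²·Q = [[8,5],[5,3]]
Q^10 = (Q^5)² = [[89,55],[55,34]]
Q^20 = (Q^10)² = [[26,135],[135,281]]
Q^40 = (Q^20)² = [[181,105],[105,76]]
Q^80 = (Q^40)² = [[106,75],[75,31]]
F_80 mod 390 = Q^80[0][1] = 75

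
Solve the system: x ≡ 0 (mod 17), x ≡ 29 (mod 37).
510

Using Chinese Remainder Theorem:
M = 17 × 37 = 629
M1 = 37, M2 = 17
y1 = 37^(-1) mod 17 = 6
y2 = 17^(-1) mod 37 = 24
x = (0×37×6 + 29×17×24) mod 629 = 510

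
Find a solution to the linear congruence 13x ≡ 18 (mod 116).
x ≡ 46 (mod 116)

gcd(13, 116) = 1, which divides 18, so solutions exist.
Find 13^(-1) mod 116 by the extended Euclidean algorithm:
116 = 8 × 13 + 12  ⟹  12 = (1)·116 + (-8)·13
13 = 1 × 12 + 1  ⟹  1 = (-1)·116 + (9)·13
So (9)·13 ≡ 1 (mod 116), i.e. 13^(-1) ≡ 9 (mod 116).
x ≡ 9 × 18 = 162 ≡ 46 (mod 116).
Check: 13 × 46 = 598 ≡ 18 (mod 116).
Unique solution: x ≡ 46 (mod 116)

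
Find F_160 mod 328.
123

Matrix identity: Q^n = [[F_(n+1), F_n], [F_n, F_(n-1)]] with Q = [[1,1],[1,0]].
n = 160 = 10100000₂. Square-and-multiply, entries mod 328:
Q^1 = [[1,1],[1,0]]
Q^2 = (Q^1)² = [[2,1],[1,1]]
Q^5 = (Q^2)²·Q = [[8,5],[5,3]]
Q^10 = (Q^5)² = [[89,55],[55,34]]
Q^20 = (Q^10)² = [[122,205],[205,245]]
Q^40 = (Q^20)² = [[165,123],[123,42]]
Q^80 = (Q^40)² = [[42,205],[205,165]]
Q^160 = (Q^80)² = [[165,123],[123,42]]
F_160 mod 328 = Q^160[0][1] = 123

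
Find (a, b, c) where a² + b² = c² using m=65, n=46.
(2109, 5980, 6341)

Euclid's formula: a = m² - n², b = 2mn, c = m² + n²
m = 65, n = 46
a = 65² - 46² = 4225 - 2116 = 2109
b = 2 × 65 × 46 = 5980
c = 65² + 46² = 4225 + 2116 = 6341
Verification: 2109² + 5980² = 4447881 + 35760400 = 40208281 = 6341² ✓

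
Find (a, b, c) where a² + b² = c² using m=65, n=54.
(1309, 7020, 7141)

Euclid's formula: a = m² - n², b = 2mn, c = m² + n²
m = 65, n = 54
a = 65² - 54² = 4225 - 2916 = 1309
b = 2 × 65 × 54 = 7020
c = 65² + 54² = 4225 + 2916 = 7141
Verification: 1309² + 7020² = 1713481 + 49280400 = 50993881 = 7141² ✓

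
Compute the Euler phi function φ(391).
352

391 = 17 × 23
φ(n) = n × ∏(1 - 1/p) for each prime p dividing n
φ(391) = 391 × (1 - 1/17) × (1 - 1/23) = 352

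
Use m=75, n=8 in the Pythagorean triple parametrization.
(5561, 1200, 5689)

Euclid's formula: a = m² - n², b = 2mn, c = m² + n²
m = 75, n = 8
a = 75² - 8² = 5625 - 64 = 5561
b = 2 × 75 × 8 = 1200
c = 75² + 8² = 5625 + 64 = 5689
Verification: 5561² + 1200² = 30924721 + 1440000 = 32364721 = 5689² ✓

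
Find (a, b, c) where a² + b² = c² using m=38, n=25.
(819, 1900, 2069)

Euclid's formula: a = m² - n², b = 2mn, c = m² + n²
m = 38, n = 25
a = 38² - 25² = 1444 - 625 = 819
b = 2 × 38 × 25 = 1900
c = 38² + 25² = 1444 + 625 = 2069
Verification: 819² + 1900² = 670761 + 3610000 = 4280761 = 2069² ✓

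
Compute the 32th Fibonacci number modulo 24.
21

Matrix identity: Q^n = [[F_(n+1), F_n], [F_n, F_(n-1)]] with Q = [[1,1],[1,0]].
n = 32 = 100000₂. Square-and-multiply, entries mod 24:
Q^1 = [[1,1],[1,0]]
Q^2 = (Q^1)² = [[2,1],[1,1]]
Q^4 = (Q^2)² = [[5,3],[3,2]]
Q^8 = (Q^4)² = [[10,21],[21,13]]
Q^16 = (Q^8)² = [[13,3],[3,10]]
Q^32 = (Q^16)² = [[10,21],[21,13]]
F_32 mod 24 = Q^32[0][1] = 21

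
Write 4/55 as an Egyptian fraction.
1/14 + 1/770

Greedy algorithm:
4/55: ceiling(55/4) = 14, use 1/14
1/770: ceiling(770/1) = 770, use 1/770
Result: 4/55 = 1/14 + 1/770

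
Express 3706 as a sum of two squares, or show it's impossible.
15² + 59² (a=15, b=59)

Factorization: 3706 = 2 × 17 × 109
By Fermat: n is sum of two squares iff every prime p ≡ 3 (mod 4) appears to even power.
All primes ≡ 3 (mod 4) appear to even power.
Search a = 0, 1, 2, … for 3706 - a² a perfect square: first hit at a = 15: 3706 - 225 = 3481 = 59².
3706 = 15² + 59² = 225 + 3481 ✓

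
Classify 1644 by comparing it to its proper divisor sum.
abundant

Proper divisors of 1644: sum = 1 + 2 + 3 + 4 + 6 + 12 + 137 + 274 + 411 + 548 + 822 = 2220
Since 2220 > 1644, 1644 is abundant.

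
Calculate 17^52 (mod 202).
87

Repeated squaring. Binary of 52 = 110100.
17^1 ≡ 17 (mod 202); 17^2 ≡ 87 (mod 202); 17^4 ≡ 95 (mod 202); 17^8 ≡ 137 (mod 202); 17^16 ≡ 185 (mod 202); 17^32 ≡ 87 (mod 202)
17^52 = 17^4 × 17^16 × 17^32 ≡ 87 (mod 202)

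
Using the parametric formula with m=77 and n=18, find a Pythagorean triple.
(5605, 2772, 6253)

Euclid's formula: a = m² - n², b = 2mn, c = m² + n²
m = 77, n = 18
a = 77² - 18² = 5929 - 324 = 5605
b = 2 × 77 × 18 = 2772
c = 77² + 18² = 5929 + 324 = 6253
Verification: 5605² + 2772² = 31416025 + 7683984 = 39100009 = 6253² ✓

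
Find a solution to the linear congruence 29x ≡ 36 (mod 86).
x ≡ 22 (mod 86)

gcd(29, 86) = 1, which divides 36, so solutions exist.
Find 29^(-1) mod 86 by the extended Euclidean algorithm:
86 = 2 × 29 + 28  ⟹  28 = (1)·86 + (-2)·29
29 = 1 × 28 + 1  ⟹  1 = (-1)·86 + (3)·29
So (3)·29 ≡ 1 (mod 86), i.e. 29^(-1) ≡ 3 (mod 86).
x ≡ 3 × 36 = 108 ≡ 22 (mod 86).
Check: 29 × 22 = 638 ≡ 36 (mod 86).
Unique solution: x ≡ 22 (mod 86)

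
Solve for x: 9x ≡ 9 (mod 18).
x ≡ 1 (mod 2)

gcd(9, 18) = 9, which divides 9, so solutions exist.
Divide through by 9: x ≡ 1 (mod 2).
The coefficient of x is now 1, so x ≡ 1 (mod 2).
Check: 9 × 1 = 9 ≡ 9 (mod 18).
x ≡ 1 (mod 2), giving 9 solutions mod 18.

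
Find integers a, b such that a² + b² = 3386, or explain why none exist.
19² + 55² (a=19, b=55)

Factorization: 3386 = 2 × 1693
By Fermat: n is sum of two squares iff every prime p ≡ 3 (mod 4) appears to even power.
All primes ≡ 3 (mod 4) appear to even power.
Search a = 0, 1, 2, … for 3386 - a² a perfect square: first hit at a = 19: 3386 - 361 = 3025 = 55².
3386 = 19² + 55² = 361 + 3025 ✓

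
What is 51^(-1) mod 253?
129

gcd(51, 253) = 1, so the inverse exists.
Extended Euclidean algorithm on (253, 51):
253 = 4 × 51 + 49  ⟹  49 = (1)·253 + (-4)·51
51 = 1 × 49 + 2  ⟹  2 = (-1)·253 + (5)·51
49 = 24 × 2 + 1  ⟹  1 = (25)·253 + (-124)·51
So (-124)·51 ≡ 1 (mod 253), i.e. 51^(-1) ≡ -124 ≡ 129 (mod 253).
Check: 51 × 129 = 6579 ≡ 1 (mod 253)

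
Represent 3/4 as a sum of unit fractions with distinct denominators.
1/2 + 1/4

Greedy algorithm:
3/4: ceiling(4/3) = 2, use 1/2
1/4: ceiling(4/1) = 4, use 1/4
Result: 3/4 = 1/2 + 1/4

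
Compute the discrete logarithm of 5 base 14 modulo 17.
13

Baby-step giant-step with step n = ⌈√17⌉ = 5.
Baby steps 14^j mod 17 (j:value) for j=0..4: 0:1, 1:14, 2:9, 3:7, 4:13.
Giant-step multiplier: 14^(-5) ≡ 14^(16-5) = 14^11 ≡ 10 (mod 17).
Giant steps γ_i = 5·10^i mod 17: γ_0=5, γ_1=16, γ_2=7 (in table at j=3).
x = i·n + j = 2·5 + 3 = 13.
Check: 14^13 ≡ 5 (mod 17).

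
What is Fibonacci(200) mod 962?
315

Matrix identity: Q^n = [[F_(n+1), F_n], [F_n, F_(n-1)]] with Q = [[1,1],[1,0]].
n = 200 = 11001000₂. Square-and-multiply, entries mod 962:
Q^1 = [[1,1],[1,0]]
Q^3 = (Q^1)²·Q = [[3,2],[2,1]]
Q^6 = (Q^3)² = [[13,8],[8,5]]
Q^12 = (Q^6)² = [[233,144],[144,89]]
Q^25 = (Q^12)²·Q = [[181,951],[951,192]]
Q^50 = (Q^25)² = [[174,707],[707,429]]
Q^100 = (Q^50)² = [[63,155],[155,870]]
Q^200 = (Q^100)² = [[96,315],[315,743]]
F_200 mod 962 = Q^200[0][1] = 315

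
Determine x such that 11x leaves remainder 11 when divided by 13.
x ≡ 1 (mod 13)

gcd(11, 13) = 1, which divides 11, so solutions exist.
Find 11^(-1) mod 13 by the extended Euclidean algorithm:
13 = 1 × 11 + 2  ⟹  2 = (1)·13 + (-1)·11
11 = 5 × 2 + 1  ⟹  1 = (-5)·13 + (6)·11
So (6)·11 ≡ 1 (mod 13), i.e. 11^(-1) ≡ 6 (mod 13).
x ≡ 6 × 11 = 66 ≡ 1 (mod 13).
Check: 11 × 1 = 11 ≡ 11 (mod 13).
Unique solution: x ≡ 1 (mod 13)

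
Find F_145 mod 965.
10

Matrix identity: Q^n = [[F_(n+1), F_n], [F_n, F_(n-1)]] with Q = [[1,1],[1,0]].
n = 145 = 10010001₂. Square-and-multiply, entries mod 965:
Q^1 = [[1,1],[1,0]]
Q^2 = (Q^1)² = [[2,1],[1,1]]
Q^4 = (Q^2)² = [[5,3],[3,2]]
Q^9 = (Q^4)²·Q = [[55,34],[34,21]]
Q^18 = (Q^9)² = [[321,654],[654,632]]
Q^36 = (Q^18)² = [[7,837],[837,135]]
Q^72 = (Q^36)² = [[28,159],[159,834]]
Q^145 = (Q^72)²·Q = [[38,10],[10,28]]
F_145 mod 965 = Q^145[0][1] = 10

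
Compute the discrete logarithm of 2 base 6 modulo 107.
3

Baby-step giant-step with step n = ⌈√107⌉ = 11.
Baby steps 6^j mod 107 (j:value) for j=0..10: 0:1, 1:6, 2:36, 3:2, 4:12, 5:72, 6:4, 7:24, 8:37, 9:8, 10:48.
h = 2 is already in the table at j=3, so x = 3.
Check: 6^3 ≡ 2 (mod 107).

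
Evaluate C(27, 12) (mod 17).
0

Using Lucas' theorem:
Write n=27 and k=12 in base 17:
n in base 17: [1, 10]
k in base 17: [0, 12]
C(27,12) mod 17 = ∏ C(n_i, k_i) mod 17
Digit binomials (mod 17): C(1,0) = 1; C(10,12) = 0 (k_i > n_i)
Product: 1 × 0 = 0 ≡ 0 (mod 17)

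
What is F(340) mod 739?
505

Matrix identity: Q^n = [[F_(n+1), F_n], [F_n, F_(n-1)]] with Q = [[1,1],[1,0]].
n = 340 = 101010100₂. Square-and-multiply, entries mod 739:
Q^1 = [[1,1],[1,0]]
Q^2 = (Q^1)² = [[2,1],[1,1]]
Q^5 = (Q^2)²·Q = [[8,5],[5,3]]
Q^10 = (Q^5)² = [[89,55],[55,34]]
Q^21 = (Q^10)²·Q = [[714,600],[600,114]]
Q^42 = (Q^21)² = [[732,192],[192,540]]
Q^85 = (Q^42)²·Q = [[317,702],[702,354]]
Q^170 = (Q^85)² = [[615,299],[299,316]]
Q^340 = (Q^170)² = [[578,505],[505,73]]
F_340 mod 739 = Q^340[0][1] = 505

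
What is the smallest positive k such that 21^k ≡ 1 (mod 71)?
70

71 is prime, so ord(21) divides φ(71) = 70.
Divisors of 70: 1, 2, 5, 7, 10, 14, 35, 70.
Repeated squaring: 21^1 ≡ 21, 21^2 ≡ 15, 21^4 ≡ 12, 21^8 ≡ 2, 21^16 ≡ 4, 21^32 ≡ 16, 21^64 ≡ 43 (mod 71).
Test 21^d mod 71 for each divisor d in increasing order:
21^1 ≡ 21
21^2 ≡ 15
21^5 = 21^4·21^1 ≡ 39
21^7 = 21^4·21^2·21^1 ≡ 17
21^10 = 21^8·21^2 ≡ 30
21^14 = 21^8·21^4·21^2 ≡ 5
21^35 = 21^32·21^2·21^1 ≡ 70
21^70 = 21^64·21^4·21^2 ≡ 1  ← first divisor giving 1
The order is 70.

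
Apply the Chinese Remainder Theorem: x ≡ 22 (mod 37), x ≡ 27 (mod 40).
947

Using Chinese Remainder Theorem:
M = 37 × 40 = 1480
M1 = 40, M2 = 37
y1 = 40^(-1) mod 37 = 25
y2 = 37^(-1) mod 40 = 13
x = (22×40×25 + 27×37×13) mod 1480 = 947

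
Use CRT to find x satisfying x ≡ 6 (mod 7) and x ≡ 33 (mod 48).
321

Using Chinese Remainder Theorem:
M = 7 × 48 = 336
M1 = 48, M2 = 7
y1 = 48^(-1) mod 7 = 6
y2 = 7^(-1) mod 48 = 7
x = (6×48×6 + 33×7×7) mod 336 = 321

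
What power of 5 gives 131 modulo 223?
62

Baby-step giant-step with step n = ⌈√223⌉ = 15.
Baby steps 5^j mod 223 (j:value) for j=0..14: 0:1, 1:5, 2:25, 3:125, 4:179, 5:3, 6:15, 7:75, 8:152, 9:91, 10:9, 11:45, 12:2, 13:10, 14:50.
Giant-step multiplier: 5^(-15) ≡ 5^(222-15) = 5^207 ≡ 190 (mod 223).
Giant steps γ_i = 131·190^i mod 223: γ_0=131, γ_1=137, γ_2=162, γ_3=6, γ_4=25 (in table at j=2).
x = i·n + j = 4·15 + 2 = 62.
Check: 5^62 ≡ 131 (mod 223).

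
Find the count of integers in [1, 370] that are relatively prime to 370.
144

370 = 2 × 5 × 37
φ(n) = n × ∏(1 - 1/p) for each prime p dividing n
φ(370) = 370 × (1 - 1/2) × (1 - 1/5) × (1 - 1/37) = 144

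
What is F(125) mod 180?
5

Matrix identity: Q^n = [[F_(n+1), F_n], [F_n, F_(n-1)]] with Q = [[1,1],[1,0]].
n = 125 = 1111101₂. Square-and-multiply, entries mod 180:
Q^1 = [[1,1],[1,0]]
Q^3 = (Q^1)²·Q = [[3,2],[2,1]]
Q^7 = (Q^3)²·Q = [[21,13],[13,8]]
Q^15 = (Q^7)²·Q = [[87,70],[70,17]]
Q^31 = (Q^15)²·Q = [[129,49],[49,80]]
Q^62 = (Q^31)² = [[142,161],[161,161]]
Q^125 = (Q^62)²·Q = [[8,5],[5,3]]
F_125 mod 180 = Q^125[0][1] = 5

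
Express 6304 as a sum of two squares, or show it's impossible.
52² + 60² (a=52, b=60)

Factorization: 6304 = 2^5 × 197
By Fermat: n is sum of two squares iff every prime p ≡ 3 (mod 4) appears to even power.
All primes ≡ 3 (mod 4) appear to even power.
Search a = 0, 1, 2, … for 6304 - a² a perfect square: first hit at a = 52: 6304 - 2704 = 3600 = 60².
6304 = 52² + 60² = 2704 + 3600 ✓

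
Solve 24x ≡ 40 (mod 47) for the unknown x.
x ≡ 33 (mod 47)

gcd(24, 47) = 1, which divides 40, so solutions exist.
Find 24^(-1) mod 47 by the extended Euclidean algorithm:
47 = 1 × 24 + 23  ⟹  23 = (1)·47 + (-1)·24
24 = 1 × 23 + 1  ⟹  1 = (-1)·47 + (2)·24
So (2)·24 ≡ 1 (mod 47), i.e. 24^(-1) ≡ 2 (mod 47).
x ≡ 2 × 40 = 80 ≡ 33 (mod 47).
Check: 24 × 33 = 792 ≡ 40 (mod 47).
Unique solution: x ≡ 33 (mod 47)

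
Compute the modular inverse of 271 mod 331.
171

gcd(271, 331) = 1, so the inverse exists.
Extended Euclidean algorithm on (331, 271):
331 = 1 × 271 + 60  ⟹  60 = (1)·331 + (-1)·271
271 = 4 × 60 + 31  ⟹  31 = (-4)·331 + (5)·271
60 = 1 × 31 + 29  ⟹  29 = (5)·331 + (-6)·271
31 = 1 × 29 + 2  ⟹  2 = (-9)·331 + (11)·271
29 = 14 × 2 + 1  ⟹  1 = (131)·331 + (-160)·271
So (-160)·271 ≡ 1 (mod 331), i.e. 271^(-1) ≡ -160 ≡ 171 (mod 331).
Check: 271 × 171 = 46341 ≡ 1 (mod 331)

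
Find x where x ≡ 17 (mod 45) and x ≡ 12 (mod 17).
692

Using Chinese Remainder Theorem:
M = 45 × 17 = 765
M1 = 17, M2 = 45
y1 = 17^(-1) mod 45 = 8
y2 = 45^(-1) mod 17 = 14
x = (17×17×8 + 12×45×14) mod 765 = 692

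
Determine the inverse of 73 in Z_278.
179

gcd(73, 278) = 1, so the inverse exists.
Extended Euclidean algorithm on (278, 73):
278 = 3 × 73 + 59  ⟹  59 = (1)·278 + (-3)·73
73 = 1 × 59 + 14  ⟹  14 = (-1)·278 + (4)·73
59 = 4 × 14 + 3  ⟹  3 = (5)·278 + (-19)·73
14 = 4 × 3 + 2  ⟹  2 = (-21)·278 + (80)·73
3 = 1 × 2 + 1  ⟹  1 = (26)·278 + (-99)·73
So (-99)·73 ≡ 1 (mod 278), i.e. 73^(-1) ≡ -99 ≡ 179 (mod 278).
Check: 73 × 179 = 13067 ≡ 1 (mod 278)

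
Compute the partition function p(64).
1741630

p(n) counts ways to write n as a sum of positive integers (order ignored).
Euler's pentagonal recurrence: p(k) = p(k-1) + p(k-2) - p(k-5) - p(k-7) + p(k-12) + p(k-15) - ... (offsets j(3j∓1)/2, signs ++--, p(0)=1, p(<0)=0).
DP table for k = 0..63: p(0)=1, p(1)=1, p(2)=2, p(3)=3, p(4)=5, p(5)=7, p(6)=11, p(7)=15, p(8)=22, p(9)=30, p(10)=42, p(11)=56, p(12)=77, p(13)=101, p(14)=135, p(15)=176, p(16)=231, p(17)=297, p(18)=385, p(19)=490, p(20)=627, p(21)=792, p(22)=1002, p(23)=1255, p(24)=1575, p(25)=1958, p(26)=2436, p(27)=3010, p(28)=3718, p(29)=4565, p(30)=5604, p(31)=6842, p(32)=8349, p(33)=10143, p(34)=12310, p(35)=14883, p(36)=17977, p(37)=21637, p(38)=26015, p(39)=31185, p(40)=37338, p(41)=44583, p(42)=53174, p(43)=63261, p(44)=75175, p(45)=89134, p(46)=105558, p(47)=124754, p(48)=147273, p(49)=173525, p(50)=204226, p(51)=239943, p(52)=281589, p(53)=329931, p(54)=386155, p(55)=451276, p(56)=526823, p(57)=614154, p(58)=715220, p(59)=831820, p(60)=966467, p(61)=1121505, p(62)=1300156, p(63)=1505499.
Final step: p(64) = p(63) + p(62) - p(59) - p(57) + p(52) + p(49) - p(42) - p(38) + p(29) + p(24) - p(13) - p(7)
= 1505499 + 1300156 - 831820 - 614154 + 281589 + 173525 - 53174 - 26015 + 4565 + 1575 - 101 - 15
= 1741630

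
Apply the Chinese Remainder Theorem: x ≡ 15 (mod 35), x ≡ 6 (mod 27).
330

Using Chinese Remainder Theorem:
M = 35 × 27 = 945
M1 = 27, M2 = 35
y1 = 27^(-1) mod 35 = 13
y2 = 35^(-1) mod 27 = 17
x = (15×27×13 + 6×35×17) mod 945 = 330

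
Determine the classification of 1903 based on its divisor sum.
deficient

Proper divisors of 1903: sum = 1 + 11 + 173 = 185
Since 185 < 1903, 1903 is deficient.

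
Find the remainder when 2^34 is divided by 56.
16

Repeated squaring. Binary of 34 = 100010.
2^1 ≡ 2 (mod 56); 2^2 ≡ 4 (mod 56); 2^4 ≡ 16 (mod 56); 2^8 ≡ 32 (mod 56); 2^16 ≡ 16 (mod 56); 2^32 ≡ 32 (mod 56)
2^34 = 2^2 × 2^32 ≡ 16 (mod 56)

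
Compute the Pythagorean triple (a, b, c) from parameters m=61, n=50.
(1221, 6100, 6221)

Euclid's formula: a = m² - n², b = 2mn, c = m² + n²
m = 61, n = 50
a = 61² - 50² = 3721 - 2500 = 1221
b = 2 × 61 × 50 = 6100
c = 61² + 50² = 3721 + 2500 = 6221
Verification: 1221² + 6100² = 1490841 + 37210000 = 38700841 = 6221² ✓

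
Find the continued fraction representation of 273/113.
[2; 2, 2, 2, 9]

Euclidean algorithm steps:
273 = 2 × 113 + 47
113 = 2 × 47 + 19
47 = 2 × 19 + 9
19 = 2 × 9 + 1
9 = 9 × 1 + 0
Continued fraction: [2; 2, 2, 2, 9]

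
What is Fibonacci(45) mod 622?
104

Matrix identity: Q^n = [[F_(n+1), F_n], [F_n, F_(n-1)]] with Q = [[1,1],[1,0]].
n = 45 = 101101₂. Square-and-multiply, entries mod 622:
Q^1 = [[1,1],[1,0]]
Q^2 = (Q^1)² = [[2,1],[1,1]]
Q^5 = (Q^2)²·Q = [[8,5],[5,3]]
Q^11 = (Q^5)²·Q = [[144,89],[89,55]]
Q^22 = (Q^11)² = [[45,295],[295,372]]
Q^45 = (Q^22)²·Q = [[585,104],[104,481]]
F_45 mod 622 = Q^45[0][1] = 104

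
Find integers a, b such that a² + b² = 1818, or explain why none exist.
27² + 33² (a=27, b=33)

Factorization: 1818 = 2 × 3^2 × 101
By Fermat: n is sum of two squares iff every prime p ≡ 3 (mod 4) appears to even power.
All primes ≡ 3 (mod 4) appear to even power.
Search a = 0, 1, 2, … for 1818 - a² a perfect square: first hit at a = 27: 1818 - 729 = 1089 = 33².
1818 = 27² + 33² = 729 + 1089 ✓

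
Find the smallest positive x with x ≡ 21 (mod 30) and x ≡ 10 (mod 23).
171

Using Chinese Remainder Theorem:
M = 30 × 23 = 690
M1 = 23, M2 = 30
y1 = 23^(-1) mod 30 = 17
y2 = 30^(-1) mod 23 = 10
x = (21×23×17 + 10×30×10) mod 690 = 171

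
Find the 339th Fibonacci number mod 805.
646

Matrix identity: Q^n = [[F_(n+1), F_n], [F_n, F_(n-1)]] with Q = [[1,1],[1,0]].
n = 339 = 101010011₂. Square-and-multiply, entries mod 805:
Q^1 = [[1,1],[1,0]]
Q^2 = (Q^1)² = [[2,1],[1,1]]
Q^5 = (Q^2)²·Q = [[8,5],[5,3]]
Q^10 = (Q^5)² = [[89,55],[55,34]]
Q^21 = (Q^10)²·Q = [[1,481],[481,325]]
Q^42 = (Q^21)² = [[327,636],[636,496]]
Q^84 = (Q^42)² = [[250,178],[178,72]]
Q^169 = (Q^84)²·Q = [[160,804],[804,161]]
Q^339 = (Q^169)²·Q = [[325,646],[646,484]]
F_339 mod 805 = Q^339[0][1] = 646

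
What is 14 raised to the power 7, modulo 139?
74

Repeated squaring. Binary of 7 = 111.
14^1 ≡ 14 (mod 139); 14^2 ≡ 57 (mod 139); 14^4 ≡ 52 (mod 139)
14^7 = 14^1 × 14^2 × 14^4 ≡ 74 (mod 139)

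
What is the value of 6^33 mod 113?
89

Repeated squaring. Binary of 33 = 100001.
6^1 ≡ 6 (mod 113); 6^2 ≡ 36 (mod 113); 6^4 ≡ 53 (mod 113); 6^8 ≡ 97 (mod 113); 6^16 ≡ 30 (mod 113); 6^32 ≡ 109 (mod 113)
6^33 = 6^1 × 6^32 ≡ 89 (mod 113)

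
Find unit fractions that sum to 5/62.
1/13 + 1/269 + 1/216814

Greedy algorithm:
5/62: ceiling(62/5) = 13, use 1/13
3/806: ceiling(806/3) = 269, use 1/269
1/216814: ceiling(216814/1) = 216814, use 1/216814
Result: 5/62 = 1/13 + 1/269 + 1/216814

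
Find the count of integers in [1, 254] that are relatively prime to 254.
126

254 = 2 × 127
φ(n) = n × ∏(1 - 1/p) for each prime p dividing n
φ(254) = 254 × (1 - 1/2) × (1 - 1/127) = 126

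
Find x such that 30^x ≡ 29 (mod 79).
77

Baby-step giant-step with step n = ⌈√79⌉ = 9.
Baby steps 30^j mod 79 (j:value) for j=0..8: 0:1, 1:30, 2:31, 3:61, 4:13, 5:74, 6:8, 7:3, 8:11.
Giant-step multiplier: 30^(-9) ≡ 30^(78-9) = 30^69 ≡ 17 (mod 79).
Giant steps γ_i = 29·17^i mod 79: γ_0=29, γ_1=19, γ_2=7, γ_3=40, γ_4=48, γ_5=26, γ_6=47, γ_7=9, γ_8=74 (in table at j=5).
x = i·n + j = 8·9 + 5 = 77.
Check: 30^77 ≡ 29 (mod 79).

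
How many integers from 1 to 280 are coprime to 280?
96

280 = 2^3 × 5 × 7
φ(n) = n × ∏(1 - 1/p) for each prime p dividing n
φ(280) = 280 × (1 - 1/2) × (1 - 1/5) × (1 - 1/7) = 96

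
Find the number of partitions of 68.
3087735

p(n) counts ways to write n as a sum of positive integers (order ignored).
Euler's pentagonal recurrence: p(k) = p(k-1) + p(k-2) - p(k-5) - p(k-7) + p(k-12) + p(k-15) - ... (offsets j(3j∓1)/2, signs ++--, p(0)=1, p(<0)=0).
DP table for k = 0..67: p(0)=1, p(1)=1, p(2)=2, p(3)=3, p(4)=5, p(5)=7, p(6)=11, p(7)=15, p(8)=22, p(9)=30, p(10)=42, p(11)=56, p(12)=77, p(13)=101, p(14)=135, p(15)=176, p(16)=231, p(17)=297, p(18)=385, p(19)=490, p(20)=627, p(21)=792, p(22)=1002, p(23)=1255, p(24)=1575, p(25)=1958, p(26)=2436, p(27)=3010, p(28)=3718, p(29)=4565, p(30)=5604, p(31)=6842, p(32)=8349, p(33)=10143, p(34)=12310, p(35)=14883, p(36)=17977, p(37)=21637, p(38)=26015, p(39)=31185, p(40)=37338, p(41)=44583, p(42)=53174, p(43)=63261, p(44)=75175, p(45)=89134, p(46)=105558, p(47)=124754, p(48)=147273, p(49)=173525, p(50)=204226, p(51)=239943, p(52)=281589, p(53)=329931, p(54)=386155, p(55)=451276, p(56)=526823, p(57)=614154, p(58)=715220, p(59)=831820, p(60)=966467, p(61)=1121505, p(62)=1300156, p(63)=1505499, p(64)=1741630, p(65)=2012558, p(66)=2323520, p(67)=2679689.
Final step: p(68) = p(67) + p(66) - p(63) - p(61) + p(56) + p(53) - p(46) - p(42) + p(33) + p(28) - p(17) - p(11)
= 2679689 + 2323520 - 1505499 - 1121505 + 526823 + 329931 - 105558 - 53174 + 10143 + 3718 - 297 - 56
= 3087735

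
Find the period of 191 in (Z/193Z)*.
96

193 is prime, so ord(191) divides φ(193) = 192.
Divisors of 192: 1, 2, 3, 4, 6, 8, 12, 16, 24, 32, 48, 64, 96, 192.
Repeated squaring: 191^1 ≡ 191, 191^2 ≡ 4, 191^4 ≡ 16, 191^8 ≡ 63, 191^16 ≡ 109, 191^32 ≡ 108, 191^64 ≡ 84, 191^128 ≡ 108 (mod 193).
Test 191^d mod 193 for each divisor d in increasing order:
191^1 ≡ 191
191^2 ≡ 4
191^3 = 191^2·191^1 ≡ 185
191^4 ≡ 16
191^6 = 191^4·191^2 ≡ 64
191^8 ≡ 63
191^12 = 191^8·191^4 ≡ 43
191^16 ≡ 109
191^24 = 191^16·191^8 ≡ 112
191^32 ≡ 108
191^48 = 191^32·191^16 ≡ 192
191^64 ≡ 84
191^96 = 191^64·191^32 ≡ 1  ← first divisor giving 1
The order is 96.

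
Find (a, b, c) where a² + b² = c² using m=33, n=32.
(65, 2112, 2113)

Euclid's formula: a = m² - n², b = 2mn, c = m² + n²
m = 33, n = 32
a = 33² - 32² = 1089 - 1024 = 65
b = 2 × 33 × 32 = 2112
c = 33² + 32² = 1089 + 1024 = 2113
Verification: 65² + 2112² = 4225 + 4460544 = 4464769 = 2113² ✓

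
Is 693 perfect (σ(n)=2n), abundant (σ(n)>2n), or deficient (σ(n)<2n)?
deficient

Proper divisors of 693: sum = 1 + 3 + 7 + 9 + 11 + 21 + 33 + 63 + 77 + 99 + 231 = 555
Since 555 < 693, 693 is deficient.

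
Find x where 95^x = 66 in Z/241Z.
19

Baby-step giant-step with step n = ⌈√241⌉ = 16.
Baby steps 95^j mod 241 (j:value) for j=0..15: 0:1, 1:95, 2:108, 3:138, 4:96, 5:203, 6:5, 7:234, 8:58, 9:208, 10:239, 11:51, 12:25, 13:206, 14:49, 15:76.
Giant-step multiplier: 95^(-16) ≡ 95^(240-16) = 95^224 ≡ 24 (mod 241).
Giant steps γ_i = 66·24^i mod 241: γ_0=66, γ_1=138 (in table at j=3).
x = i·n + j = 1·16 + 3 = 19.
Check: 95^19 ≡ 66 (mod 241).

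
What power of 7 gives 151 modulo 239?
83

Baby-step giant-step with step n = ⌈√239⌉ = 16.
Baby steps 7^j mod 239 (j:value) for j=0..15: 0:1, 1:7, 2:49, 3:104, 4:11, 5:77, 6:61, 7:188, 8:121, 9:130, 10:193, 11:156, 12:136, 13:235, 14:211, 15:43.
Giant-step multiplier: 7^(-16) ≡ 7^(238-16) = 7^222 ≡ 27 (mod 239).
Giant steps γ_i = 151·27^i mod 239: γ_0=151, γ_1=14, γ_2=139, γ_3=168, γ_4=234, γ_5=104 (in table at j=3).
x = i·n + j = 5·16 + 3 = 83.
Check: 7^83 ≡ 151 (mod 239).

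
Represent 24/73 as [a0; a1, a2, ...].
[0; 3, 24]

Euclidean algorithm steps:
24 = 0 × 73 + 24
73 = 3 × 24 + 1
24 = 24 × 1 + 0
Continued fraction: [0; 3, 24]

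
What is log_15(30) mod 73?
33

Baby-step giant-step with step n = ⌈√73⌉ = 9.
Baby steps 15^j mod 73 (j:value) for j=0..8: 0:1, 1:15, 2:6, 3:17, 4:36, 5:29, 6:70, 7:28, 8:55.
Giant-step multiplier: 15^(-9) ≡ 15^(72-9) = 15^63 ≡ 10 (mod 73).
Giant steps γ_i = 30·10^i mod 73: γ_0=30, γ_1=8, γ_2=7, γ_3=70 (in table at j=6).
x = i·n + j = 3·9 + 6 = 33.
Check: 15^33 ≡ 30 (mod 73).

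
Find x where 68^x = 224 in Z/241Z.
21

Baby-step giant-step with step n = ⌈√241⌉ = 16.
Baby steps 68^j mod 241 (j:value) for j=0..15: 0:1, 1:68, 2:45, 3:168, 4:97, 5:89, 6:27, 7:149, 8:10, 9:198, 10:209, 11:234, 12:6, 13:167, 14:29, 15:44.
Giant-step multiplier: 68^(-16) ≡ 68^(240-16) = 68^224 ≡ 94 (mod 241).
Giant steps γ_i = 224·94^i mod 241: γ_0=224, γ_1=89 (in table at j=5).
x = i·n + j = 1·16 + 5 = 21.
Check: 68^21 ≡ 224 (mod 241).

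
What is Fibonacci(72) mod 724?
312

Matrix identity: Q^n = [[F_(n+1), F_n], [F_n, F_(n-1)]] with Q = [[1,1],[1,0]].
n = 72 = 1001000₂. Square-and-multiply, entries mod 724:
Q^1 = [[1,1],[1,0]]
Q^2 = (Q^1)² = [[2,1],[1,1]]
Q^4 = (Q^2)² = [[5,3],[3,2]]
Q^9 = (Q^4)²·Q = [[55,34],[34,21]]
Q^18 = (Q^9)² = [[561,412],[412,149]]
Q^36 = (Q^18)² = [[109,24],[24,85]]
Q^72 = (Q^36)² = [[149,312],[312,561]]
F_72 mod 724 = Q^72[0][1] = 312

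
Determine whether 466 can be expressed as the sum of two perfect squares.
5² + 21² (a=5, b=21)

Factorization: 466 = 2 × 233
By Fermat: n is sum of two squares iff every prime p ≡ 3 (mod 4) appears to even power.
All primes ≡ 3 (mod 4) appear to even power.
Search a = 0, 1, 2, … for 466 - a² a perfect square: first hit at a = 5: 466 - 25 = 441 = 21².
466 = 5² + 21² = 25 + 441 ✓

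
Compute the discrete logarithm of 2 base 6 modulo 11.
9

Baby-step giant-step with step n = ⌈√11⌉ = 4.
Baby steps 6^j mod 11 (j:value) for j=0..3: 0:1, 1:6, 2:3, 3:7.
Giant-step multiplier: 6^(-4) ≡ 6^(10-4) = 6^6 ≡ 5 (mod 11).
Giant steps γ_i = 2·5^i mod 11: γ_0=2, γ_1=10, γ_2=6 (in table at j=1).
x = i·n + j = 2·4 + 1 = 9.
Check: 6^9 ≡ 2 (mod 11).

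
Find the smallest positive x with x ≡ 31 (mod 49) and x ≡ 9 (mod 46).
423

Using Chinese Remainder Theorem:
M = 49 × 46 = 2254
M1 = 46, M2 = 49
y1 = 46^(-1) mod 49 = 16
y2 = 49^(-1) mod 46 = 31
x = (31×46×16 + 9×49×31) mod 2254 = 423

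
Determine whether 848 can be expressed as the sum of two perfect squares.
8² + 28² (a=8, b=28)

Factorization: 848 = 2^4 × 53
By Fermat: n is sum of two squares iff every prime p ≡ 3 (mod 4) appears to even power.
All primes ≡ 3 (mod 4) appear to even power.
Search a = 0, 1, 2, … for 848 - a² a perfect square: first hit at a = 8: 848 - 64 = 784 = 28².
848 = 8² + 28² = 64 + 784 ✓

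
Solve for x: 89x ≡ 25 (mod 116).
x ≡ 85 (mod 116)

gcd(89, 116) = 1, which divides 25, so solutions exist.
Find 89^(-1) mod 116 by the extended Euclidean algorithm:
116 = 1 × 89 + 27  ⟹  27 = (1)·116 + (-1)·89
89 = 3 × 27 + 8  ⟹  8 = (-3)·116 + (4)·89
27 = 3 × 8 + 3  ⟹  3 = (10)·116 + (-13)·89
8 = 2 × 3 + 2  ⟹  2 = (-23)·116 + (30)·89
3 = 1 × 2 + 1  ⟹  1 = (33)·116 + (-43)·89
So (-43)·89 ≡ 1 (mod 116), i.e. 89^(-1) ≡ -43 ≡ 73 (mod 116).
x ≡ 73 × 25 = 1825 ≡ 85 (mod 116).
Check: 89 × 85 = 7565 ≡ 25 (mod 116).
Unique solution: x ≡ 85 (mod 116)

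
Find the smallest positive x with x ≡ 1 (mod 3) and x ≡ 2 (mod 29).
31

Using Chinese Remainder Theorem:
M = 3 × 29 = 87
M1 = 29, M2 = 3
y1 = 29^(-1) mod 3 = 2
y2 = 3^(-1) mod 29 = 10
x = (1×29×2 + 2×3×10) mod 87 = 31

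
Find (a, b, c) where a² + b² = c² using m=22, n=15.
(259, 660, 709)

Euclid's formula: a = m² - n², b = 2mn, c = m² + n²
m = 22, n = 15
a = 22² - 15² = 484 - 225 = 259
b = 2 × 22 × 15 = 660
c = 22² + 15² = 484 + 225 = 709
Verification: 259² + 660² = 67081 + 435600 = 502681 = 709² ✓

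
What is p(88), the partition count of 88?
44108109

p(n) counts ways to write n as a sum of positive integers (order ignored).
Euler's pentagonal recurrence: p(k) = p(k-1) + p(k-2) - p(k-5) - p(k-7) + p(k-12) + p(k-15) - ... (offsets j(3j∓1)/2, signs ++--, p(0)=1, p(<0)=0).
DP table for k = 0..87: p(0)=1, p(1)=1, p(2)=2, p(3)=3, p(4)=5, p(5)=7, p(6)=11, p(7)=15, p(8)=22, p(9)=30, p(10)=42, p(11)=56, p(12)=77, p(13)=101, p(14)=135, p(15)=176, p(16)=231, p(17)=297, p(18)=385, p(19)=490, p(20)=627, p(21)=792, p(22)=1002, p(23)=1255, p(24)=1575, p(25)=1958, p(26)=2436, p(27)=3010, p(28)=3718, p(29)=4565, p(30)=5604, p(31)=6842, p(32)=8349, p(33)=10143, p(34)=12310, p(35)=14883, p(36)=17977, p(37)=21637, p(38)=26015, p(39)=31185, p(40)=37338, p(41)=44583, p(42)=53174, p(43)=63261, p(44)=75175, p(45)=89134, p(46)=105558, p(47)=124754, p(48)=147273, p(49)=173525, p(50)=204226, p(51)=239943, p(52)=281589, p(53)=329931, p(54)=386155, p(55)=451276, p(56)=526823, p(57)=614154, p(58)=715220, p(59)=831820, p(60)=966467, p(61)=1121505, p(62)=1300156, p(63)=1505499, p(64)=1741630, p(65)=2012558, p(66)=2323520, p(67)=2679689, p(68)=3087735, p(69)=3554345, p(70)=4087968, p(71)=4697205, p(72)=5392783, p(73)=6185689, p(74)=7089500, p(75)=8118264, p(76)=9289091, p(77)=10619863, p(78)=12132164, p(79)=13848650, p(80)=15796476, p(81)=18004327, p(82)=20506255, p(83)=23338469, p(84)=26543660, p(85)=30167357, p(86)=34262962, p(87)=38887673.
Final step: p(88) = p(87) + p(86) - p(83) - p(81) + p(76) + p(73) - p(66) - p(62) + p(53) + p(48) - p(37) - p(31) + p(18) + p(11)
= 38887673 + 34262962 - 23338469 - 18004327 + 9289091 + 6185689 - 2323520 - 1300156 + 329931 + 147273 - 21637 - 6842 + 385 + 56
= 44108109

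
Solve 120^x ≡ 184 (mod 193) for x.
24

Baby-step giant-step with step n = ⌈√193⌉ = 14.
Baby steps 120^j mod 193 (j:value) for j=0..13: 0:1, 1:120, 2:118, 3:71, 4:28, 5:79, 6:23, 7:58, 8:12, 9:89, 10:65, 11:80, 12:143, 13:176.
Giant-step multiplier: 120^(-14) ≡ 120^(192-14) = 120^178 ≡ 100 (mod 193).
Giant steps γ_i = 184·100^i mod 193: γ_0=184, γ_1=65 (in table at j=10).
x = i·n + j = 1·14 + 10 = 24.
Check: 120^24 ≡ 184 (mod 193).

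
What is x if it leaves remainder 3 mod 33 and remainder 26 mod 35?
201

Using Chinese Remainder Theorem:
M = 33 × 35 = 1155
M1 = 35, M2 = 33
y1 = 35^(-1) mod 33 = 17
y2 = 33^(-1) mod 35 = 17
x = (3×35×17 + 26×33×17) mod 1155 = 201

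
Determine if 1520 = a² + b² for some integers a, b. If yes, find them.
Not possible

Factorization: 1520 = 2^4 × 5 × 19
By Fermat: n is sum of two squares iff every prime p ≡ 3 (mod 4) appears to even power.
Prime(s) ≡ 3 (mod 4) with odd exponent: [(19, 1)]
Therefore 1520 cannot be expressed as a² + b².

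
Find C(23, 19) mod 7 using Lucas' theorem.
0

Using Lucas' theorem:
Write n=23 and k=19 in base 7:
n in base 7: [3, 2]
k in base 7: [2, 5]
C(23,19) mod 7 = ∏ C(n_i, k_i) mod 7
Digit binomials (mod 7): C(3,2) = 3; C(2,5) = 0 (k_i > n_i)
Product: 3 × 0 = 0 ≡ 0 (mod 7)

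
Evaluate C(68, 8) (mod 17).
0

Using Lucas' theorem:
Write n=68 and k=8 in base 17:
n in base 17: [4, 0]
k in base 17: [0, 8]
C(68,8) mod 17 = ∏ C(n_i, k_i) mod 17
Digit binomials (mod 17): C(4,0) = 1; C(0,8) = 0 (k_i > n_i)
Product: 1 × 0 = 0 ≡ 0 (mod 17)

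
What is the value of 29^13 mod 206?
59

Repeated squaring. Binary of 13 = 1101.
29^1 ≡ 29 (mod 206); 29^2 ≡ 17 (mod 206); 29^4 ≡ 83 (mod 206); 29^8 ≡ 91 (mod 206)
29^13 = 29^1 × 29^4 × 29^8 ≡ 59 (mod 206)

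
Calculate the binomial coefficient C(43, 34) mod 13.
0

Using Lucas' theorem:
Write n=43 and k=34 in base 13:
n in base 13: [3, 4]
k in base 13: [2, 8]
C(43,34) mod 13 = ∏ C(n_i, k_i) mod 13
Digit binomials (mod 13): C(3,2) = 3; C(4,8) = 0 (k_i > n_i)
Product: 3 × 0 = 0 ≡ 0 (mod 13)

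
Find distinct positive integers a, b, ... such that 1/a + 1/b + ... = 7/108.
1/16 + 1/432

Greedy algorithm:
7/108: ceiling(108/7) = 16, use 1/16
1/432: ceiling(432/1) = 432, use 1/432
Result: 7/108 = 1/16 + 1/432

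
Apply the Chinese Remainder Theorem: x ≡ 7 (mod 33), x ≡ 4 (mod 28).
172

Using Chinese Remainder Theorem:
M = 33 × 28 = 924
M1 = 28, M2 = 33
y1 = 28^(-1) mod 33 = 13
y2 = 33^(-1) mod 28 = 17
x = (7×28×13 + 4×33×17) mod 924 = 172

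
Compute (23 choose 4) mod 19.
1

Using Lucas' theorem:
Write n=23 and k=4 in base 19:
n in base 19: [1, 4]
k in base 19: [0, 4]
C(23,4) mod 19 = ∏ C(n_i, k_i) mod 19
Digit binomials (mod 19): C(1,0) = 1; C(4,4) = 1
Product: 1 × 1 = 1 ≡ 1 (mod 19)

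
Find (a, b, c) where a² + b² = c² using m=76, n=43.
(3927, 6536, 7625)

Euclid's formula: a = m² - n², b = 2mn, c = m² + n²
m = 76, n = 43
a = 76² - 43² = 5776 - 1849 = 3927
b = 2 × 76 × 43 = 6536
c = 76² + 43² = 5776 + 1849 = 7625
Verification: 3927² + 6536² = 15421329 + 42719296 = 58140625 = 7625² ✓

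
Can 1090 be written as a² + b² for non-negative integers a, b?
1² + 33² (a=1, b=33)

Factorization: 1090 = 2 × 5 × 109
By Fermat: n is sum of two squares iff every prime p ≡ 3 (mod 4) appears to even power.
All primes ≡ 3 (mod 4) appear to even power.
Search a = 0, 1, 2, … for 1090 - a² a perfect square: first hit at a = 1: 1090 - 1 = 1089 = 33².
1090 = 1² + 33² = 1 + 1089 ✓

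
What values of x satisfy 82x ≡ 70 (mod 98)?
x ≡ 14 (mod 49)

gcd(82, 98) = 2, which divides 70, so solutions exist.
Divide through by 2: 41x ≡ 35 (mod 49).
Find 41^(-1) mod 49 by the extended Euclidean algorithm:
49 = 1 × 41 + 8  ⟹  8 = (1)·49 + (-1)·41
41 = 5 × 8 + 1  ⟹  1 = (-5)·49 + (6)·41
So (6)·41 ≡ 1 (mod 49), i.e. 41^(-1) ≡ 6 (mod 49).
x ≡ 6 × 35 = 210 ≡ 14 (mod 49).
Check: 82 × 14 = 1148 ≡ 70 (mod 98).
x ≡ 14 (mod 49), giving 2 solutions mod 98.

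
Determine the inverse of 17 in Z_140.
33

gcd(17, 140) = 1, so the inverse exists.
Extended Euclidean algorithm on (140, 17):
140 = 8 × 17 + 4  ⟹  4 = (1)·140 + (-8)·17
17 = 4 × 4 + 1  ⟹  1 = (-4)·140 + (33)·17
So (33)·17 ≡ 1 (mod 140), i.e. 17^(-1) ≡ 33 (mod 140).
Check: 17 × 33 = 561 ≡ 1 (mod 140)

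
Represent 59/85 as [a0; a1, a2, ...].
[0; 1, 2, 3, 1, 2, 2]

Euclidean algorithm steps:
59 = 0 × 85 + 59
85 = 1 × 59 + 26
59 = 2 × 26 + 7
26 = 3 × 7 + 5
7 = 1 × 5 + 2
5 = 2 × 2 + 1
2 = 2 × 1 + 0
Continued fraction: [0; 1, 2, 3, 1, 2, 2]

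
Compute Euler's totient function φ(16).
8

16 = 2^4
φ(n) = n × ∏(1 - 1/p) for each prime p dividing n
φ(16) = 16 × (1 - 1/2) = 8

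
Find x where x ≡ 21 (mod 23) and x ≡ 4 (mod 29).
642

Using Chinese Remainder Theorem:
M = 23 × 29 = 667
M1 = 29, M2 = 23
y1 = 29^(-1) mod 23 = 4
y2 = 23^(-1) mod 29 = 24
x = (21×29×4 + 4×23×24) mod 667 = 642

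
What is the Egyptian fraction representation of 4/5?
1/2 + 1/4 + 1/20

Greedy algorithm:
4/5: ceiling(5/4) = 2, use 1/2
3/10: ceiling(10/3) = 4, use 1/4
1/20: ceiling(20/1) = 20, use 1/20
Result: 4/5 = 1/2 + 1/4 + 1/20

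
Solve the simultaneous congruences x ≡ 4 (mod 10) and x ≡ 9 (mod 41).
214

Using Chinese Remainder Theorem:
M = 10 × 41 = 410
M1 = 41, M2 = 10
y1 = 41^(-1) mod 10 = 1
y2 = 10^(-1) mod 41 = 37
x = (4×41×1 + 9×10×37) mod 410 = 214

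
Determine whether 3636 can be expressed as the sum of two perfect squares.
6² + 60² (a=6, b=60)

Factorization: 3636 = 2^2 × 3^2 × 101
By Fermat: n is sum of two squares iff every prime p ≡ 3 (mod 4) appears to even power.
All primes ≡ 3 (mod 4) appear to even power.
Search a = 0, 1, 2, … for 3636 - a² a perfect square: first hit at a = 6: 3636 - 36 = 3600 = 60².
3636 = 6² + 60² = 36 + 3600 ✓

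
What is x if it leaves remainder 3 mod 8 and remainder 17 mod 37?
91

Using Chinese Remainder Theorem:
M = 8 × 37 = 296
M1 = 37, M2 = 8
y1 = 37^(-1) mod 8 = 5
y2 = 8^(-1) mod 37 = 14
x = (3×37×5 + 17×8×14) mod 296 = 91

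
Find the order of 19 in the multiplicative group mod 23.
22

23 is prime, so ord(19) divides φ(23) = 22.
Divisors of 22: 1, 2, 11, 22.
Repeated squaring: 19^1 ≡ 19, 19^2 ≡ 16, 19^4 ≡ 3, 19^8 ≡ 9, 19^16 ≡ 12 (mod 23).
Test 19^d mod 23 for each divisor d in increasing order:
19^1 ≡ 19
19^2 ≡ 16
19^11 = 19^8·19^2·19^1 ≡ 22
19^22 = 19^16·19^4·19^2 ≡ 1  ← first divisor giving 1
The order is 22.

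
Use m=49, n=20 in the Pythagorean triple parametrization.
(2001, 1960, 2801)

Euclid's formula: a = m² - n², b = 2mn, c = m² + n²
m = 49, n = 20
a = 49² - 20² = 2401 - 400 = 2001
b = 2 × 49 × 20 = 1960
c = 49² + 20² = 2401 + 400 = 2801
Verification: 2001² + 1960² = 4004001 + 3841600 = 7845601 = 2801² ✓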